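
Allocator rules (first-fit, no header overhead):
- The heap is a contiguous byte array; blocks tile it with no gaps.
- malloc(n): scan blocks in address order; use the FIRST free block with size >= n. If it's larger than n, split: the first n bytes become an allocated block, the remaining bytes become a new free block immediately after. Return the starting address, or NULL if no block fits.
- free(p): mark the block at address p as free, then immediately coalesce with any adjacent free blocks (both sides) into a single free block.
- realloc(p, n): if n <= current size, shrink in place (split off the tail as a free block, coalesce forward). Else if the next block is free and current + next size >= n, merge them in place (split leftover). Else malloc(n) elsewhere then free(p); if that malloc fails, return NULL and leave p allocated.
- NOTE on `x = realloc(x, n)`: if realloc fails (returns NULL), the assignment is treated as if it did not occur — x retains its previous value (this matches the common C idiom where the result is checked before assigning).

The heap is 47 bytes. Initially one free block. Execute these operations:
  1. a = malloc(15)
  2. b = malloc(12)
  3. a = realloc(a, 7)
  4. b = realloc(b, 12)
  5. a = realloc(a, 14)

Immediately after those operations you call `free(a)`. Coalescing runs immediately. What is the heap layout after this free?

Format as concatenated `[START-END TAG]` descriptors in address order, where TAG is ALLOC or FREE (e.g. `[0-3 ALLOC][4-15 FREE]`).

Answer: [0-14 FREE][15-26 ALLOC][27-46 FREE]

Derivation:
Op 1: a = malloc(15) -> a = 0; heap: [0-14 ALLOC][15-46 FREE]
Op 2: b = malloc(12) -> b = 15; heap: [0-14 ALLOC][15-26 ALLOC][27-46 FREE]
Op 3: a = realloc(a, 7) -> a = 0; heap: [0-6 ALLOC][7-14 FREE][15-26 ALLOC][27-46 FREE]
Op 4: b = realloc(b, 12) -> b = 15; heap: [0-6 ALLOC][7-14 FREE][15-26 ALLOC][27-46 FREE]
Op 5: a = realloc(a, 14) -> a = 0; heap: [0-13 ALLOC][14-14 FREE][15-26 ALLOC][27-46 FREE]
free(a): a = 0 -> block [0-13 ALLOC]; mark free, coalesce with adjacent free neighbors -> [0-14 FREE][15-26 ALLOC][27-46 FREE]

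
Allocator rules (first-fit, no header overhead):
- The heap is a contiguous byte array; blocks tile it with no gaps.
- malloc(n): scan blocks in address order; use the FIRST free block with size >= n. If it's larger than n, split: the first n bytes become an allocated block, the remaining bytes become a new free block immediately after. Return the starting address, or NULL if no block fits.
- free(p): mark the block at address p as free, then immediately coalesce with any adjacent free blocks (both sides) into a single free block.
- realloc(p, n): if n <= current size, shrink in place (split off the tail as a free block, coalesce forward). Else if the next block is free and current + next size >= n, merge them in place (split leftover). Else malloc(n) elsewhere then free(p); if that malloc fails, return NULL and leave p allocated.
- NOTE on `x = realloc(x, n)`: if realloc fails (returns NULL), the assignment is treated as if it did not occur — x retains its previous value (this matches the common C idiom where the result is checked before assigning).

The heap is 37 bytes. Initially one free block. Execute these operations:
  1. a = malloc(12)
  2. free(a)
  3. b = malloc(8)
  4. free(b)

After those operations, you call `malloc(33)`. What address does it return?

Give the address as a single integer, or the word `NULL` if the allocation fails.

Op 1: a = malloc(12) -> a = 0; heap: [0-11 ALLOC][12-36 FREE]
Op 2: free(a) -> (freed a); heap: [0-36 FREE]
Op 3: b = malloc(8) -> b = 0; heap: [0-7 ALLOC][8-36 FREE]
Op 4: free(b) -> (freed b); heap: [0-36 FREE]
malloc(33): first-fit scan over [0-36 FREE] -> 0

Answer: 0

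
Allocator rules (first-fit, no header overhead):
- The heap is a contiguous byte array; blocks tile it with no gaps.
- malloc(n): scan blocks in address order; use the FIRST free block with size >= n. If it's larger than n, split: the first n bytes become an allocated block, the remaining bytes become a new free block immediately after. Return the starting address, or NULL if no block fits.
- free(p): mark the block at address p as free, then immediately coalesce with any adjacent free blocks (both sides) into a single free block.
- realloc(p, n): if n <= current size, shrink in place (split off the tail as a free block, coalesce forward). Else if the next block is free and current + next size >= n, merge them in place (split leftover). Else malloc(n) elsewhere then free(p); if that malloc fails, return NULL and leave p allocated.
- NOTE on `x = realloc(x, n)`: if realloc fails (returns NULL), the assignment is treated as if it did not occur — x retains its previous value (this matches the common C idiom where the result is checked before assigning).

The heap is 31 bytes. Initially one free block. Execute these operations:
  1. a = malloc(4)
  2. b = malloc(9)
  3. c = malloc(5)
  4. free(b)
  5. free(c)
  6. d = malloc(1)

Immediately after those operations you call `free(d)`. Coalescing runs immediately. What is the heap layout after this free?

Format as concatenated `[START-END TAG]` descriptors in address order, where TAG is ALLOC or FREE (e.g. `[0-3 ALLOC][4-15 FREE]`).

Op 1: a = malloc(4) -> a = 0; heap: [0-3 ALLOC][4-30 FREE]
Op 2: b = malloc(9) -> b = 4; heap: [0-3 ALLOC][4-12 ALLOC][13-30 FREE]
Op 3: c = malloc(5) -> c = 13; heap: [0-3 ALLOC][4-12 ALLOC][13-17 ALLOC][18-30 FREE]
Op 4: free(b) -> (freed b); heap: [0-3 ALLOC][4-12 FREE][13-17 ALLOC][18-30 FREE]
Op 5: free(c) -> (freed c); heap: [0-3 ALLOC][4-30 FREE]
Op 6: d = malloc(1) -> d = 4; heap: [0-3 ALLOC][4-4 ALLOC][5-30 FREE]
free(d): d = 4 -> block [4-4 ALLOC]; mark free, coalesce with adjacent free neighbors -> [0-3 ALLOC][4-30 FREE]

Answer: [0-3 ALLOC][4-30 FREE]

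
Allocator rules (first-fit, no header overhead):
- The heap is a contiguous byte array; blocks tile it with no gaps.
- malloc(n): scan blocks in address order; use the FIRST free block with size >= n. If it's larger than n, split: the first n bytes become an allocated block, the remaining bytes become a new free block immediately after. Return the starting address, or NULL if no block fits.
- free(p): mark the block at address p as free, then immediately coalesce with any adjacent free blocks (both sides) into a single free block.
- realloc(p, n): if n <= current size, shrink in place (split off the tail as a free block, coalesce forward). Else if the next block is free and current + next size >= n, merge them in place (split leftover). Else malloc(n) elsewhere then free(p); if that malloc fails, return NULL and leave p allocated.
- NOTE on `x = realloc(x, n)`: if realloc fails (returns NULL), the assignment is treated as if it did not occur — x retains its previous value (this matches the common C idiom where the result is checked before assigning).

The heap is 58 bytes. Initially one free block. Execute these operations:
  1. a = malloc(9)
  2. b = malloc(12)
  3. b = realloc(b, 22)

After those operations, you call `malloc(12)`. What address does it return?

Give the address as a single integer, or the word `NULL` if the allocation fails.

Answer: 31

Derivation:
Op 1: a = malloc(9) -> a = 0; heap: [0-8 ALLOC][9-57 FREE]
Op 2: b = malloc(12) -> b = 9; heap: [0-8 ALLOC][9-20 ALLOC][21-57 FREE]
Op 3: b = realloc(b, 22) -> b = 9; heap: [0-8 ALLOC][9-30 ALLOC][31-57 FREE]
malloc(12): first-fit scan over [0-8 ALLOC][9-30 ALLOC][31-57 FREE] -> 31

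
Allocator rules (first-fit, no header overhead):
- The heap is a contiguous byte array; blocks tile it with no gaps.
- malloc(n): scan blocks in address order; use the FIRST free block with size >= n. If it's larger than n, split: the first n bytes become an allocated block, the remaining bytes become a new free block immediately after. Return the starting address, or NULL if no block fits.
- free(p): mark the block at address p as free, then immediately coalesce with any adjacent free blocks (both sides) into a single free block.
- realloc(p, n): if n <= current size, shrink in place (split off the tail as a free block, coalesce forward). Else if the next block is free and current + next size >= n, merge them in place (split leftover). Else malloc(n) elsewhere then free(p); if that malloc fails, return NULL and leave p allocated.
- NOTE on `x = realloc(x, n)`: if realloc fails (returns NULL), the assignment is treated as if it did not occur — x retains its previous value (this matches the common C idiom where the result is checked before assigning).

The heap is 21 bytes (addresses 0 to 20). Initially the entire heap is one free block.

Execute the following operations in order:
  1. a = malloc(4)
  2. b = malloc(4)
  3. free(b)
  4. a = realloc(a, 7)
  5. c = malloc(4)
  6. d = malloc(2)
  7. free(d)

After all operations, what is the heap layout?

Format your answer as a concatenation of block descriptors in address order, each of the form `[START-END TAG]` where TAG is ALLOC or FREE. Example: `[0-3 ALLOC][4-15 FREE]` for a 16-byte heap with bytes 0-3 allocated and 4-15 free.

Op 1: a = malloc(4) -> a = 0; heap: [0-3 ALLOC][4-20 FREE]
Op 2: b = malloc(4) -> b = 4; heap: [0-3 ALLOC][4-7 ALLOC][8-20 FREE]
Op 3: free(b) -> (freed b); heap: [0-3 ALLOC][4-20 FREE]
Op 4: a = realloc(a, 7) -> a = 0; heap: [0-6 ALLOC][7-20 FREE]
Op 5: c = malloc(4) -> c = 7; heap: [0-6 ALLOC][7-10 ALLOC][11-20 FREE]
Op 6: d = malloc(2) -> d = 11; heap: [0-6 ALLOC][7-10 ALLOC][11-12 ALLOC][13-20 FREE]
Op 7: free(d) -> (freed d); heap: [0-6 ALLOC][7-10 ALLOC][11-20 FREE]

Answer: [0-6 ALLOC][7-10 ALLOC][11-20 FREE]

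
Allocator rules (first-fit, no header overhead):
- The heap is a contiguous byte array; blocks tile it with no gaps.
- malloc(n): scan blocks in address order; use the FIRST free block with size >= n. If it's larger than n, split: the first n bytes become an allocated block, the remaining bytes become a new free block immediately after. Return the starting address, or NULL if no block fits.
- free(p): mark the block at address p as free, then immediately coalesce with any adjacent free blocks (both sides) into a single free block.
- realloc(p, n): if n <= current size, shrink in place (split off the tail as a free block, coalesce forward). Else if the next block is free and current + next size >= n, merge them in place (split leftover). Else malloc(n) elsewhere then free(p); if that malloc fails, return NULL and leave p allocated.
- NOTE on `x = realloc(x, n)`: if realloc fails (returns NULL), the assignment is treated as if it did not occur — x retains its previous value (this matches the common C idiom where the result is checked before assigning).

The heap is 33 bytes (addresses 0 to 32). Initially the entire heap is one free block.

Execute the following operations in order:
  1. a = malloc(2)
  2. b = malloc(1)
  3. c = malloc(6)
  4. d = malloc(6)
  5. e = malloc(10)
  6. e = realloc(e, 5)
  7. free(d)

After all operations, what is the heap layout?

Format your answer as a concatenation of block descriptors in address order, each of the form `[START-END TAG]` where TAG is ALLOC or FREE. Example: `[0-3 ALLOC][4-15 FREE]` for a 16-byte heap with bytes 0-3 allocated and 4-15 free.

Op 1: a = malloc(2) -> a = 0; heap: [0-1 ALLOC][2-32 FREE]
Op 2: b = malloc(1) -> b = 2; heap: [0-1 ALLOC][2-2 ALLOC][3-32 FREE]
Op 3: c = malloc(6) -> c = 3; heap: [0-1 ALLOC][2-2 ALLOC][3-8 ALLOC][9-32 FREE]
Op 4: d = malloc(6) -> d = 9; heap: [0-1 ALLOC][2-2 ALLOC][3-8 ALLOC][9-14 ALLOC][15-32 FREE]
Op 5: e = malloc(10) -> e = 15; heap: [0-1 ALLOC][2-2 ALLOC][3-8 ALLOC][9-14 ALLOC][15-24 ALLOC][25-32 FREE]
Op 6: e = realloc(e, 5) -> e = 15; heap: [0-1 ALLOC][2-2 ALLOC][3-8 ALLOC][9-14 ALLOC][15-19 ALLOC][20-32 FREE]
Op 7: free(d) -> (freed d); heap: [0-1 ALLOC][2-2 ALLOC][3-8 ALLOC][9-14 FREE][15-19 ALLOC][20-32 FREE]

Answer: [0-1 ALLOC][2-2 ALLOC][3-8 ALLOC][9-14 FREE][15-19 ALLOC][20-32 FREE]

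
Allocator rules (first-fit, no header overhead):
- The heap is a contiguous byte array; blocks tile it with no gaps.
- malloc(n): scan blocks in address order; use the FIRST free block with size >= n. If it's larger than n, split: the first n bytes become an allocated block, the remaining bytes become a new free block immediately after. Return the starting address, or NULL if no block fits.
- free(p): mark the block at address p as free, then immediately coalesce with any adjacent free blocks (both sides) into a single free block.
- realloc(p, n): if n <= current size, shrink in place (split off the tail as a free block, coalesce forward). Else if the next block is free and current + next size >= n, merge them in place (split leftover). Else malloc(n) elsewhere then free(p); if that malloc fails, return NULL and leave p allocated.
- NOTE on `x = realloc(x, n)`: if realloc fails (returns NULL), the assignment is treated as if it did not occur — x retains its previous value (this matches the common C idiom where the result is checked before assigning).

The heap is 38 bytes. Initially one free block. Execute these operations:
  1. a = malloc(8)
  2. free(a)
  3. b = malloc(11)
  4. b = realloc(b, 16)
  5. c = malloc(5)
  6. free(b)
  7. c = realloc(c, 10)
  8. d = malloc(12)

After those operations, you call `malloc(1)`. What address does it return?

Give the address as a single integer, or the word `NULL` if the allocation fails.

Op 1: a = malloc(8) -> a = 0; heap: [0-7 ALLOC][8-37 FREE]
Op 2: free(a) -> (freed a); heap: [0-37 FREE]
Op 3: b = malloc(11) -> b = 0; heap: [0-10 ALLOC][11-37 FREE]
Op 4: b = realloc(b, 16) -> b = 0; heap: [0-15 ALLOC][16-37 FREE]
Op 5: c = malloc(5) -> c = 16; heap: [0-15 ALLOC][16-20 ALLOC][21-37 FREE]
Op 6: free(b) -> (freed b); heap: [0-15 FREE][16-20 ALLOC][21-37 FREE]
Op 7: c = realloc(c, 10) -> c = 16; heap: [0-15 FREE][16-25 ALLOC][26-37 FREE]
Op 8: d = malloc(12) -> d = 0; heap: [0-11 ALLOC][12-15 FREE][16-25 ALLOC][26-37 FREE]
malloc(1): first-fit scan over [0-11 ALLOC][12-15 FREE][16-25 ALLOC][26-37 FREE] -> 12

Answer: 12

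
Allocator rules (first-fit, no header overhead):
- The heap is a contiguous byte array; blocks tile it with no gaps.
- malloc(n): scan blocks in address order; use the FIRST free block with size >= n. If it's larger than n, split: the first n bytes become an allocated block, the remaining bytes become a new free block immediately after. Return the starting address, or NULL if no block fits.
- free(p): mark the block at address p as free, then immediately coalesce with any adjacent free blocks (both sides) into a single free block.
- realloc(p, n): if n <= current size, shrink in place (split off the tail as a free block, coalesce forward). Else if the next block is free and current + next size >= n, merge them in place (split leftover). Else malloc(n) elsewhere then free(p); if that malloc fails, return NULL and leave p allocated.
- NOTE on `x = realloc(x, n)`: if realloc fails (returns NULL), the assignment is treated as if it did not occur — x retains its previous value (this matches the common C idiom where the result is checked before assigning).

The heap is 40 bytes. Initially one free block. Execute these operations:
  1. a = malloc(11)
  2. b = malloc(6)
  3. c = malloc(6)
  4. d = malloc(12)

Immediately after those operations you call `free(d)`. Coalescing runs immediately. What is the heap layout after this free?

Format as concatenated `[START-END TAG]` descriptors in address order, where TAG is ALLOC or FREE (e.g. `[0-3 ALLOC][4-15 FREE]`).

Answer: [0-10 ALLOC][11-16 ALLOC][17-22 ALLOC][23-39 FREE]

Derivation:
Op 1: a = malloc(11) -> a = 0; heap: [0-10 ALLOC][11-39 FREE]
Op 2: b = malloc(6) -> b = 11; heap: [0-10 ALLOC][11-16 ALLOC][17-39 FREE]
Op 3: c = malloc(6) -> c = 17; heap: [0-10 ALLOC][11-16 ALLOC][17-22 ALLOC][23-39 FREE]
Op 4: d = malloc(12) -> d = 23; heap: [0-10 ALLOC][11-16 ALLOC][17-22 ALLOC][23-34 ALLOC][35-39 FREE]
free(d): d = 23 -> block [23-34 ALLOC]; mark free, coalesce with adjacent free neighbors -> [0-10 ALLOC][11-16 ALLOC][17-22 ALLOC][23-39 FREE]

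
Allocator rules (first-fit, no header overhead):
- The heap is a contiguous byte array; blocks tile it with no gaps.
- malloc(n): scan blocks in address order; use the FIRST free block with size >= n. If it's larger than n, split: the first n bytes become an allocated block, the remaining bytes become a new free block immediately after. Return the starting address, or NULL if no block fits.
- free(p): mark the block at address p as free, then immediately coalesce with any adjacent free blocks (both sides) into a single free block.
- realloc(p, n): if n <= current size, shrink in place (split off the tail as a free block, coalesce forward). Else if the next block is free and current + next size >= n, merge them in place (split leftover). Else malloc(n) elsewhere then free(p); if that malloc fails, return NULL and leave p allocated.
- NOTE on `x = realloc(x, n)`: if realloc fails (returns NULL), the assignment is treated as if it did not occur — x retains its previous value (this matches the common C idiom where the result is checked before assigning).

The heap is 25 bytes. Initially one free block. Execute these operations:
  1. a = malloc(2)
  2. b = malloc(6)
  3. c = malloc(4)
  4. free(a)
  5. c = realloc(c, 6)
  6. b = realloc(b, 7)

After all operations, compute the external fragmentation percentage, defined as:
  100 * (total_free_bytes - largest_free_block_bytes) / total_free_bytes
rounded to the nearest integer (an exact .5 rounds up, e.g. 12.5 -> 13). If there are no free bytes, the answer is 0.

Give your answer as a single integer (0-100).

Answer: 33

Derivation:
Op 1: a = malloc(2) -> a = 0; heap: [0-1 ALLOC][2-24 FREE]
Op 2: b = malloc(6) -> b = 2; heap: [0-1 ALLOC][2-7 ALLOC][8-24 FREE]
Op 3: c = malloc(4) -> c = 8; heap: [0-1 ALLOC][2-7 ALLOC][8-11 ALLOC][12-24 FREE]
Op 4: free(a) -> (freed a); heap: [0-1 FREE][2-7 ALLOC][8-11 ALLOC][12-24 FREE]
Op 5: c = realloc(c, 6) -> c = 8; heap: [0-1 FREE][2-7 ALLOC][8-13 ALLOC][14-24 FREE]
Op 6: b = realloc(b, 7) -> b = 14; heap: [0-7 FREE][8-13 ALLOC][14-20 ALLOC][21-24 FREE]
Free blocks: [8 4] total_free=12 largest=8 -> 100*(12-8)/12 = 400/12 ≈ 33.333 -> rounds to 33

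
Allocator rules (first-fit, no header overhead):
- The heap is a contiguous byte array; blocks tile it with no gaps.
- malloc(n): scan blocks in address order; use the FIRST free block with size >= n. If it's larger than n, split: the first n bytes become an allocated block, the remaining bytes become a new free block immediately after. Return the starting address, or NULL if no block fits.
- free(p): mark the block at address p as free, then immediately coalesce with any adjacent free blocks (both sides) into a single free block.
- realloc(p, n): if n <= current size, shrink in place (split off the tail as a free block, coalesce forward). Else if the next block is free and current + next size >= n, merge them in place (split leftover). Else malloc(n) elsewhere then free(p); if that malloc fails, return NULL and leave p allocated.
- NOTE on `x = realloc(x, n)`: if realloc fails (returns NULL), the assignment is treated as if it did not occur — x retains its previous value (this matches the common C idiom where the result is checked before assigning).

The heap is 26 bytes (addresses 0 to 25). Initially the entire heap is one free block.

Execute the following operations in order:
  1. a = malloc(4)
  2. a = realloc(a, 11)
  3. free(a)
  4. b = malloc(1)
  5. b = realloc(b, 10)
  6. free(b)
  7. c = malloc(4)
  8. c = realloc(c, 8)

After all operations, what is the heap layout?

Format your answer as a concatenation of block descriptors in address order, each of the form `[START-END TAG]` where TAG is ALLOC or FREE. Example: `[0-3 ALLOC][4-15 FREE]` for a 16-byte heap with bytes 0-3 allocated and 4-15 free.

Op 1: a = malloc(4) -> a = 0; heap: [0-3 ALLOC][4-25 FREE]
Op 2: a = realloc(a, 11) -> a = 0; heap: [0-10 ALLOC][11-25 FREE]
Op 3: free(a) -> (freed a); heap: [0-25 FREE]
Op 4: b = malloc(1) -> b = 0; heap: [0-0 ALLOC][1-25 FREE]
Op 5: b = realloc(b, 10) -> b = 0; heap: [0-9 ALLOC][10-25 FREE]
Op 6: free(b) -> (freed b); heap: [0-25 FREE]
Op 7: c = malloc(4) -> c = 0; heap: [0-3 ALLOC][4-25 FREE]
Op 8: c = realloc(c, 8) -> c = 0; heap: [0-7 ALLOC][8-25 FREE]

Answer: [0-7 ALLOC][8-25 FREE]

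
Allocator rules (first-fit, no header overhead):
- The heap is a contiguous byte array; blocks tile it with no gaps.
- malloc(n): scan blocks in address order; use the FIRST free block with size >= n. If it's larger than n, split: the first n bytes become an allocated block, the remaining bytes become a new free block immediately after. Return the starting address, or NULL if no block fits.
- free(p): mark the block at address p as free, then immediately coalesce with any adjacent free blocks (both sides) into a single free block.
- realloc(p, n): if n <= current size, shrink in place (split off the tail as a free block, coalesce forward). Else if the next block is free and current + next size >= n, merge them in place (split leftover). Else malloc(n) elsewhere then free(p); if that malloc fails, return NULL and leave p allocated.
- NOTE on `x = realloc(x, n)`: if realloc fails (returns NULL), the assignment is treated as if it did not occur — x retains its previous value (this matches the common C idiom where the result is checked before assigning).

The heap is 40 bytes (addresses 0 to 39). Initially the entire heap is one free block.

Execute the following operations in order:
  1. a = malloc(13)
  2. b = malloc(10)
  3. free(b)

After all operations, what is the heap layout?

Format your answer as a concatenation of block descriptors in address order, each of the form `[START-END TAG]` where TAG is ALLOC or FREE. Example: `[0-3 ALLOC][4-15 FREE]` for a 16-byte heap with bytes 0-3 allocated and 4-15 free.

Answer: [0-12 ALLOC][13-39 FREE]

Derivation:
Op 1: a = malloc(13) -> a = 0; heap: [0-12 ALLOC][13-39 FREE]
Op 2: b = malloc(10) -> b = 13; heap: [0-12 ALLOC][13-22 ALLOC][23-39 FREE]
Op 3: free(b) -> (freed b); heap: [0-12 ALLOC][13-39 FREE]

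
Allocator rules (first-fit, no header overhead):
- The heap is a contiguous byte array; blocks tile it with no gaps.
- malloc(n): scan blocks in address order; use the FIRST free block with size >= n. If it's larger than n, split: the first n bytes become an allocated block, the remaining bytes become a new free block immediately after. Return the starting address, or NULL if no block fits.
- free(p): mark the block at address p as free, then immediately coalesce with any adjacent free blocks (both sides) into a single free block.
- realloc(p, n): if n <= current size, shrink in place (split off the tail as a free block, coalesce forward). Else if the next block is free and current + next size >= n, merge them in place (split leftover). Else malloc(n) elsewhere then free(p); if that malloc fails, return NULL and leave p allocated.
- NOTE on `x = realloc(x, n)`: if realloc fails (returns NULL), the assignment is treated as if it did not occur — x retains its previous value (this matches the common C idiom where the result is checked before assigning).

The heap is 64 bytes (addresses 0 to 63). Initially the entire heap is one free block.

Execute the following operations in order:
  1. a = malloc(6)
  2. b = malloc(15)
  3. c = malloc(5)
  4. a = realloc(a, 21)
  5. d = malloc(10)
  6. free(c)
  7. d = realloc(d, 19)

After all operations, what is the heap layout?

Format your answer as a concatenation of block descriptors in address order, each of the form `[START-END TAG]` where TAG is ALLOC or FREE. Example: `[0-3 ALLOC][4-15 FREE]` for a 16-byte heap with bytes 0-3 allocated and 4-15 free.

Op 1: a = malloc(6) -> a = 0; heap: [0-5 ALLOC][6-63 FREE]
Op 2: b = malloc(15) -> b = 6; heap: [0-5 ALLOC][6-20 ALLOC][21-63 FREE]
Op 3: c = malloc(5) -> c = 21; heap: [0-5 ALLOC][6-20 ALLOC][21-25 ALLOC][26-63 FREE]
Op 4: a = realloc(a, 21) -> a = 26; heap: [0-5 FREE][6-20 ALLOC][21-25 ALLOC][26-46 ALLOC][47-63 FREE]
Op 5: d = malloc(10) -> d = 47; heap: [0-5 FREE][6-20 ALLOC][21-25 ALLOC][26-46 ALLOC][47-56 ALLOC][57-63 FREE]
Op 6: free(c) -> (freed c); heap: [0-5 FREE][6-20 ALLOC][21-25 FREE][26-46 ALLOC][47-56 ALLOC][57-63 FREE]
Op 7: d = realloc(d, 19) -> NULL (d unchanged); heap: [0-5 FREE][6-20 ALLOC][21-25 FREE][26-46 ALLOC][47-56 ALLOC][57-63 FREE]

Answer: [0-5 FREE][6-20 ALLOC][21-25 FREE][26-46 ALLOC][47-56 ALLOC][57-63 FREE]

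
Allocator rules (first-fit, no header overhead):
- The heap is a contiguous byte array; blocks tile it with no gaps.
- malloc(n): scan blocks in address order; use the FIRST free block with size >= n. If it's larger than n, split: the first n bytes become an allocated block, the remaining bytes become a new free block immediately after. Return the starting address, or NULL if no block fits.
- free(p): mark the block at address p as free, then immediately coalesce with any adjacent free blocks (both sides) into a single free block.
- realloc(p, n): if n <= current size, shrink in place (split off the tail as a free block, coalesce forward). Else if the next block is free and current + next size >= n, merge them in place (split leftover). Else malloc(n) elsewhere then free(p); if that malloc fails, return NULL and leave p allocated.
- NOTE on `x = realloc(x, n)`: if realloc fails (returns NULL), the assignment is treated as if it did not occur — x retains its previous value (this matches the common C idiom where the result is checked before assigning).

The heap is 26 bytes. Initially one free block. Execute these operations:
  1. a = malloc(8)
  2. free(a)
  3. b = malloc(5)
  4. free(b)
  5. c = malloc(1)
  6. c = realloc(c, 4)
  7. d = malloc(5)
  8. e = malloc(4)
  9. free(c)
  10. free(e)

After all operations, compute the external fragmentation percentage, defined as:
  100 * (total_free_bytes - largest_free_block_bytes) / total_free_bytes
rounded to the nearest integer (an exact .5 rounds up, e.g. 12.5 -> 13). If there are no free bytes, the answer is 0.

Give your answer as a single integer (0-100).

Answer: 19

Derivation:
Op 1: a = malloc(8) -> a = 0; heap: [0-7 ALLOC][8-25 FREE]
Op 2: free(a) -> (freed a); heap: [0-25 FREE]
Op 3: b = malloc(5) -> b = 0; heap: [0-4 ALLOC][5-25 FREE]
Op 4: free(b) -> (freed b); heap: [0-25 FREE]
Op 5: c = malloc(1) -> c = 0; heap: [0-0 ALLOC][1-25 FREE]
Op 6: c = realloc(c, 4) -> c = 0; heap: [0-3 ALLOC][4-25 FREE]
Op 7: d = malloc(5) -> d = 4; heap: [0-3 ALLOC][4-8 ALLOC][9-25 FREE]
Op 8: e = malloc(4) -> e = 9; heap: [0-3 ALLOC][4-8 ALLOC][9-12 ALLOC][13-25 FREE]
Op 9: free(c) -> (freed c); heap: [0-3 FREE][4-8 ALLOC][9-12 ALLOC][13-25 FREE]
Op 10: free(e) -> (freed e); heap: [0-3 FREE][4-8 ALLOC][9-25 FREE]
Free blocks: [4 17] total_free=21 largest=17 -> 100*(21-17)/21 = 400/21 ≈ 19.048 -> rounds to 19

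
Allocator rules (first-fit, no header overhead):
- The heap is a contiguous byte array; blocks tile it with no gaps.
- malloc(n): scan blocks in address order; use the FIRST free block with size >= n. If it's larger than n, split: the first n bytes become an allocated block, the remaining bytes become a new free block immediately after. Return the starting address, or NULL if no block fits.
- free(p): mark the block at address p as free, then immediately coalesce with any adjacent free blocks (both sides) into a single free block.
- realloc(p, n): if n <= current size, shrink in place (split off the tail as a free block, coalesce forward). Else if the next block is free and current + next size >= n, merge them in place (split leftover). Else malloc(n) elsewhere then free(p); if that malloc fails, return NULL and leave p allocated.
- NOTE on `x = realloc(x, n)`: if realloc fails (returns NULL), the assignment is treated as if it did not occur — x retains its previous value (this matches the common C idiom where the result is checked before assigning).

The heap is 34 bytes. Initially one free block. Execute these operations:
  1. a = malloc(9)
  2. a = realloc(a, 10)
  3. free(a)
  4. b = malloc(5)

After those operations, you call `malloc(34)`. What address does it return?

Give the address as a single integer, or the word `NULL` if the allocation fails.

Op 1: a = malloc(9) -> a = 0; heap: [0-8 ALLOC][9-33 FREE]
Op 2: a = realloc(a, 10) -> a = 0; heap: [0-9 ALLOC][10-33 FREE]
Op 3: free(a) -> (freed a); heap: [0-33 FREE]
Op 4: b = malloc(5) -> b = 0; heap: [0-4 ALLOC][5-33 FREE]
malloc(34): first-fit scan over [0-4 ALLOC][5-33 FREE] -> NULL

Answer: NULL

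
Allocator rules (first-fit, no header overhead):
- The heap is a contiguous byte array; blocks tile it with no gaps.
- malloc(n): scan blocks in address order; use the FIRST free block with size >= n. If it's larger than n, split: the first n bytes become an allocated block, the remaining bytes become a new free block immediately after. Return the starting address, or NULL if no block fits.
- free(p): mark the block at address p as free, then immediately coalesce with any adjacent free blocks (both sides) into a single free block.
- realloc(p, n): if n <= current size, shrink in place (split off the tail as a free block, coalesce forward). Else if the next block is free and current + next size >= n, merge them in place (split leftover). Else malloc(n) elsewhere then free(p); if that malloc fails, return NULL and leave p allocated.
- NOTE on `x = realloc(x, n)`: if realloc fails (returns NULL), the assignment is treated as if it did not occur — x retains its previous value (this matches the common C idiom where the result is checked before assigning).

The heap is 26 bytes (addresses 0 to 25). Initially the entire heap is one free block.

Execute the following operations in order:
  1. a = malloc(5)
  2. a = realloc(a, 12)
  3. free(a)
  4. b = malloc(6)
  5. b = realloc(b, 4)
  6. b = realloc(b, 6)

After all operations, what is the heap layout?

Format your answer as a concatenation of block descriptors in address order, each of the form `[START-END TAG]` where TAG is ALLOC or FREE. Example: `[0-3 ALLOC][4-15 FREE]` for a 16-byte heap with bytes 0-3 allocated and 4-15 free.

Op 1: a = malloc(5) -> a = 0; heap: [0-4 ALLOC][5-25 FREE]
Op 2: a = realloc(a, 12) -> a = 0; heap: [0-11 ALLOC][12-25 FREE]
Op 3: free(a) -> (freed a); heap: [0-25 FREE]
Op 4: b = malloc(6) -> b = 0; heap: [0-5 ALLOC][6-25 FREE]
Op 5: b = realloc(b, 4) -> b = 0; heap: [0-3 ALLOC][4-25 FREE]
Op 6: b = realloc(b, 6) -> b = 0; heap: [0-5 ALLOC][6-25 FREE]

Answer: [0-5 ALLOC][6-25 FREE]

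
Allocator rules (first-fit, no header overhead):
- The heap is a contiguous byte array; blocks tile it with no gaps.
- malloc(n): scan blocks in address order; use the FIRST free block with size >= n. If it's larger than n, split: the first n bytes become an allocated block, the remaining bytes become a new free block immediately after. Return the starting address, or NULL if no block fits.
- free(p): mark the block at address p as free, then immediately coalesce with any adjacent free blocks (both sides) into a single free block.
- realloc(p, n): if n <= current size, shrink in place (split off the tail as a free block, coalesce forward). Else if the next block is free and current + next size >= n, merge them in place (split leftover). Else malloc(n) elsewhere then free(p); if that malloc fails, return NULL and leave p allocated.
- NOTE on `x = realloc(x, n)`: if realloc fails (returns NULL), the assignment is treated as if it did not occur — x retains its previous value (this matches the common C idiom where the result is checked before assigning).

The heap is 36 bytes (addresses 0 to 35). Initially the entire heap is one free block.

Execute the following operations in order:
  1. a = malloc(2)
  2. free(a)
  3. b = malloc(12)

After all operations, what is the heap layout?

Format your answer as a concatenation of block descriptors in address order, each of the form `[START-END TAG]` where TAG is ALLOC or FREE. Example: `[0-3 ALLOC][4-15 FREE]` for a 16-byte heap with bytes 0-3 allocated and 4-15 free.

Op 1: a = malloc(2) -> a = 0; heap: [0-1 ALLOC][2-35 FREE]
Op 2: free(a) -> (freed a); heap: [0-35 FREE]
Op 3: b = malloc(12) -> b = 0; heap: [0-11 ALLOC][12-35 FREE]

Answer: [0-11 ALLOC][12-35 FREE]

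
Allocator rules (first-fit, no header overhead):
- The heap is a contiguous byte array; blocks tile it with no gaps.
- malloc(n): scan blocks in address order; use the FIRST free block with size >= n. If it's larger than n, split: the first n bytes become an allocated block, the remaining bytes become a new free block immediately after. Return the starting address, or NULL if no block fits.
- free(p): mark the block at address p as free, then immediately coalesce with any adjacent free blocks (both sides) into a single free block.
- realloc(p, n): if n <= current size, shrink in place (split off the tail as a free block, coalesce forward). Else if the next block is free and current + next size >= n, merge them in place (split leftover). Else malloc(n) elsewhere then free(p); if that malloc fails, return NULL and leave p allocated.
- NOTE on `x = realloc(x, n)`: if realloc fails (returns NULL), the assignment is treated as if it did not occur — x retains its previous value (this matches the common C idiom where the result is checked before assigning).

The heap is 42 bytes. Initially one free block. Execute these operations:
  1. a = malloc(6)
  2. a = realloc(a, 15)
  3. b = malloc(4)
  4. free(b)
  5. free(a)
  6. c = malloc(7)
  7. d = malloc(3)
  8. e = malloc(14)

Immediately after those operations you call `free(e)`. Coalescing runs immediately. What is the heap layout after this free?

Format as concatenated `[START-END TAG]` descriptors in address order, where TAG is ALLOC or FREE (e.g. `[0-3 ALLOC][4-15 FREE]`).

Op 1: a = malloc(6) -> a = 0; heap: [0-5 ALLOC][6-41 FREE]
Op 2: a = realloc(a, 15) -> a = 0; heap: [0-14 ALLOC][15-41 FREE]
Op 3: b = malloc(4) -> b = 15; heap: [0-14 ALLOC][15-18 ALLOC][19-41 FREE]
Op 4: free(b) -> (freed b); heap: [0-14 ALLOC][15-41 FREE]
Op 5: free(a) -> (freed a); heap: [0-41 FREE]
Op 6: c = malloc(7) -> c = 0; heap: [0-6 ALLOC][7-41 FREE]
Op 7: d = malloc(3) -> d = 7; heap: [0-6 ALLOC][7-9 ALLOC][10-41 FREE]
Op 8: e = malloc(14) -> e = 10; heap: [0-6 ALLOC][7-9 ALLOC][10-23 ALLOC][24-41 FREE]
free(e): e = 10 -> block [10-23 ALLOC]; mark free, coalesce with adjacent free neighbors -> [0-6 ALLOC][7-9 ALLOC][10-41 FREE]

Answer: [0-6 ALLOC][7-9 ALLOC][10-41 FREE]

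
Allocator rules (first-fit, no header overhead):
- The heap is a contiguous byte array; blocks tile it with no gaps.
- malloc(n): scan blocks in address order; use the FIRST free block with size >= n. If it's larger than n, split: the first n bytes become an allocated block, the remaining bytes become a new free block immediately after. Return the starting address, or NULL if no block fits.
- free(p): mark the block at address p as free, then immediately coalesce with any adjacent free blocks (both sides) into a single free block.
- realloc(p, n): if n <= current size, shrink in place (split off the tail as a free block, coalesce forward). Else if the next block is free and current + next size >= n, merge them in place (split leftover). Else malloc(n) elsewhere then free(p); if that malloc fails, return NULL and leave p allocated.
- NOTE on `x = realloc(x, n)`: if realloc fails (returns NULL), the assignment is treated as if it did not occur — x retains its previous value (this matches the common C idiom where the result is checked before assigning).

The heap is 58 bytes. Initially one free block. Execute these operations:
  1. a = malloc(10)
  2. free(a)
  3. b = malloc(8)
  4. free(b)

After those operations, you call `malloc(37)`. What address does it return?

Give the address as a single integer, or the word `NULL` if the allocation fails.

Answer: 0

Derivation:
Op 1: a = malloc(10) -> a = 0; heap: [0-9 ALLOC][10-57 FREE]
Op 2: free(a) -> (freed a); heap: [0-57 FREE]
Op 3: b = malloc(8) -> b = 0; heap: [0-7 ALLOC][8-57 FREE]
Op 4: free(b) -> (freed b); heap: [0-57 FREE]
malloc(37): first-fit scan over [0-57 FREE] -> 0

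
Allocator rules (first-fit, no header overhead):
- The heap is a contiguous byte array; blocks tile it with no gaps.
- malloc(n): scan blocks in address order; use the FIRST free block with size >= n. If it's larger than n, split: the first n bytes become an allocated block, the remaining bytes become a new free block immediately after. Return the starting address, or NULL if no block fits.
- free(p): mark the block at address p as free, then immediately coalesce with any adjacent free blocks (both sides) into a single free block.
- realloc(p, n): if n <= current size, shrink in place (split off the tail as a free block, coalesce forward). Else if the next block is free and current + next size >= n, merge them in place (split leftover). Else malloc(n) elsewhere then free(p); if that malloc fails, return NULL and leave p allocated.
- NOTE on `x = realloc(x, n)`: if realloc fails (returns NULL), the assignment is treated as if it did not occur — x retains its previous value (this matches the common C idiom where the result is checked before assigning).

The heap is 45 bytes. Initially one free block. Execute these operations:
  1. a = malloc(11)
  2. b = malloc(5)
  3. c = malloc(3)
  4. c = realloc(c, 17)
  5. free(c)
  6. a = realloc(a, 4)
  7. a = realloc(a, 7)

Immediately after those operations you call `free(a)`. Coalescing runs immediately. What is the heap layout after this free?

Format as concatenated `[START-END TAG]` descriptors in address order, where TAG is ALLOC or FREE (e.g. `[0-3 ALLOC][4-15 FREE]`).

Op 1: a = malloc(11) -> a = 0; heap: [0-10 ALLOC][11-44 FREE]
Op 2: b = malloc(5) -> b = 11; heap: [0-10 ALLOC][11-15 ALLOC][16-44 FREE]
Op 3: c = malloc(3) -> c = 16; heap: [0-10 ALLOC][11-15 ALLOC][16-18 ALLOC][19-44 FREE]
Op 4: c = realloc(c, 17) -> c = 16; heap: [0-10 ALLOC][11-15 ALLOC][16-32 ALLOC][33-44 FREE]
Op 5: free(c) -> (freed c); heap: [0-10 ALLOC][11-15 ALLOC][16-44 FREE]
Op 6: a = realloc(a, 4) -> a = 0; heap: [0-3 ALLOC][4-10 FREE][11-15 ALLOC][16-44 FREE]
Op 7: a = realloc(a, 7) -> a = 0; heap: [0-6 ALLOC][7-10 FREE][11-15 ALLOC][16-44 FREE]
free(a): a = 0 -> block [0-6 ALLOC]; mark free, coalesce with adjacent free neighbors -> [0-10 FREE][11-15 ALLOC][16-44 FREE]

Answer: [0-10 FREE][11-15 ALLOC][16-44 FREE]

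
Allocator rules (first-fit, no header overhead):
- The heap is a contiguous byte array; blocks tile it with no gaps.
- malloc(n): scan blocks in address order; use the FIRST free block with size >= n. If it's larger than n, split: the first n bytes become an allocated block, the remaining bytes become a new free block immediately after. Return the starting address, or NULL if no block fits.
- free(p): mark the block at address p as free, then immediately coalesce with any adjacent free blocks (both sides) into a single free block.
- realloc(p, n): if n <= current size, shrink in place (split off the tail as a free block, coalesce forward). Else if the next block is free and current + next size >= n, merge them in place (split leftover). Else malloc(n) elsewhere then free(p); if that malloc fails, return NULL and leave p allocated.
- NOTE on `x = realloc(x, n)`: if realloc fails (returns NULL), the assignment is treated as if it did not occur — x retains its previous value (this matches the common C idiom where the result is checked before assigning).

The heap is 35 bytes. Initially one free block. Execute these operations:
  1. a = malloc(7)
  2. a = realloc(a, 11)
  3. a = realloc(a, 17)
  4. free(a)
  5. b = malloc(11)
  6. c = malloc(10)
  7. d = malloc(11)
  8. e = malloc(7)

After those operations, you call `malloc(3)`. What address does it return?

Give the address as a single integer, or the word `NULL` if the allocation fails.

Answer: 32

Derivation:
Op 1: a = malloc(7) -> a = 0; heap: [0-6 ALLOC][7-34 FREE]
Op 2: a = realloc(a, 11) -> a = 0; heap: [0-10 ALLOC][11-34 FREE]
Op 3: a = realloc(a, 17) -> a = 0; heap: [0-16 ALLOC][17-34 FREE]
Op 4: free(a) -> (freed a); heap: [0-34 FREE]
Op 5: b = malloc(11) -> b = 0; heap: [0-10 ALLOC][11-34 FREE]
Op 6: c = malloc(10) -> c = 11; heap: [0-10 ALLOC][11-20 ALLOC][21-34 FREE]
Op 7: d = malloc(11) -> d = 21; heap: [0-10 ALLOC][11-20 ALLOC][21-31 ALLOC][32-34 FREE]
Op 8: e = malloc(7) -> e = NULL; heap: [0-10 ALLOC][11-20 ALLOC][21-31 ALLOC][32-34 FREE]
malloc(3): first-fit scan over [0-10 ALLOC][11-20 ALLOC][21-31 ALLOC][32-34 FREE] -> 32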